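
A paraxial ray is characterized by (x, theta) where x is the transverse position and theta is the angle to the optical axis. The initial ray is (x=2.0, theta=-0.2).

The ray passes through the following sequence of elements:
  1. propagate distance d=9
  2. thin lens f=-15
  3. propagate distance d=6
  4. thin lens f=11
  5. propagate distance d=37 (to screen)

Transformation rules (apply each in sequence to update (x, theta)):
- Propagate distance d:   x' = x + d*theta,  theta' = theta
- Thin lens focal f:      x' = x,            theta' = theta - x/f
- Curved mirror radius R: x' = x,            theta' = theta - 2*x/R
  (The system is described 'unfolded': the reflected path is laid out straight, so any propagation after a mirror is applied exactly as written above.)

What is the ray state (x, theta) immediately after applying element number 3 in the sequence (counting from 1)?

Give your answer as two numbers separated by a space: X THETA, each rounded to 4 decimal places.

Initial: x=2.0000 theta=-0.2000
After 1 (propagate distance d=9): x=0.2000 theta=-0.2000
After 2 (thin lens f=-15): x=0.2000 theta=-14/75 (≈-0.1867)
After 3 (propagate distance d=6): x=-0.9200 theta=-14/75 (≈-0.1867)
Rounded to 4 decimal places: x = -0.9200, theta = -0.1867

Answer: -0.9200 -0.1867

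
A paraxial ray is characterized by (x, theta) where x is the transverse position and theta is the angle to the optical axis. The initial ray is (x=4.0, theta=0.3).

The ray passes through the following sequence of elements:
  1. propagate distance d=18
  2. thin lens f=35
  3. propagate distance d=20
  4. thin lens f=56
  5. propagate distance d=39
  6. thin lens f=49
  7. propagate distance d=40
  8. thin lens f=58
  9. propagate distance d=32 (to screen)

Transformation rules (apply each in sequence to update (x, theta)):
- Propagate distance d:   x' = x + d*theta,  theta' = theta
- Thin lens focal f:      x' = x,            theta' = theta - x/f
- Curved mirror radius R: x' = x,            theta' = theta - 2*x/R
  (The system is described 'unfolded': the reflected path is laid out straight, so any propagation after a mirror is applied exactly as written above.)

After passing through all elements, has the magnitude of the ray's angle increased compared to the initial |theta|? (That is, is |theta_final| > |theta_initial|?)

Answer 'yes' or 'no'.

Initial: x=4.0000 theta=0.3000
After 1 (propagate distance d=18): x=9.4000 theta=0.3000
After 2 (thin lens f=35): x=9.4000 theta=11/350 (≈0.0314)
After 3 (propagate distance d=20): x=351/35 (≈10.0286) theta=11/350 (≈0.0314)
After 4 (thin lens f=56): x=351/35 (≈10.0286) theta=-1447/9800 (≈-0.1477)
After 5 (propagate distance d=39): x=41847/9800 (≈4.2701) theta=-1447/9800 (≈-0.1477)
After 6 (thin lens f=49): x=41847/9800 (≈4.2701) theta=-2255/9604 (≈-0.2348)
After 7 (propagate distance d=40): x=-2459497/480200 (≈-5.1218) theta=-2255/9604 (≈-0.2348)
After 8 (thin lens f=58): x=-2459497/480200 (≈-5.1218) theta=-4080003/27851600 (≈-0.1465)
After 9 (propagate distance d=32 (to screen)): x=-136605461/13925800 (≈-9.8095) theta=-4080003/27851600 (≈-0.1465)
|theta_initial|=0.3000 |theta_final|=4080003/27851600 (≈0.1465) -> not increased

Answer: no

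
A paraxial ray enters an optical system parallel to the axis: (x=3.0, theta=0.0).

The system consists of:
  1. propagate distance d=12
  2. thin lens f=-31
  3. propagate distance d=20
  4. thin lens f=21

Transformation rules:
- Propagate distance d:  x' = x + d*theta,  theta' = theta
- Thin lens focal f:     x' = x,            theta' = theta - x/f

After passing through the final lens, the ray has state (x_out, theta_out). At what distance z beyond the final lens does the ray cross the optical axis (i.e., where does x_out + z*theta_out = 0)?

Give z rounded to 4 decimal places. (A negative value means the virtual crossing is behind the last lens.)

Initial: x=3.0000 theta=0.0000
After 1 (propagate distance d=12): x=3.0000 theta=0.0000
After 2 (thin lens f=-31): x=3.0000 theta=3/31 (≈0.0968)
After 3 (propagate distance d=20): x=153/31 (≈4.9355) theta=3/31 (≈0.0968)
After 4 (thin lens f=21): x=153/31 (≈4.9355) theta=-30/217 (≈-0.1382)
z_focus = -x_out/theta_out = -(153/31)/(-30/217) = 35.7000
Rounded to 4 decimal places: z = 35.7000

Answer: 35.7000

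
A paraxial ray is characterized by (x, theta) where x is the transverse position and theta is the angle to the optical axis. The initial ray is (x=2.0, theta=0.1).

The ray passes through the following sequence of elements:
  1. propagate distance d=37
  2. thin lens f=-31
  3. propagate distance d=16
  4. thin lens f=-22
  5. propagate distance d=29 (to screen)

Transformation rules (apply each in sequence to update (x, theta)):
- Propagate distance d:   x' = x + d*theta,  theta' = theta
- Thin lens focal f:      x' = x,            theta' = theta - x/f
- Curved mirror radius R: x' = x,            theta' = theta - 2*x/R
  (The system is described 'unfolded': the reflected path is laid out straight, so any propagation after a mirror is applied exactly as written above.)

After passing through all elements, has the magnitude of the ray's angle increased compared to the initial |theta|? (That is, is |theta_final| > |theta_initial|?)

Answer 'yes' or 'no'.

Initial: x=2.0000 theta=0.1000
After 1 (propagate distance d=37): x=5.7000 theta=0.1000
After 2 (thin lens f=-31): x=5.7000 theta=44/155 (≈0.2839)
After 3 (propagate distance d=16): x=635/62 (≈10.2419) theta=44/155 (≈0.2839)
After 4 (thin lens f=-22): x=635/62 (≈10.2419) theta=5111/6820 (≈0.7494)
After 5 (propagate distance d=29 (to screen)): x=218069/6820 (≈31.9749) theta=5111/6820 (≈0.7494)
|theta_initial|=0.1000 |theta_final|=5111/6820 (≈0.7494) -> increased

Answer: yes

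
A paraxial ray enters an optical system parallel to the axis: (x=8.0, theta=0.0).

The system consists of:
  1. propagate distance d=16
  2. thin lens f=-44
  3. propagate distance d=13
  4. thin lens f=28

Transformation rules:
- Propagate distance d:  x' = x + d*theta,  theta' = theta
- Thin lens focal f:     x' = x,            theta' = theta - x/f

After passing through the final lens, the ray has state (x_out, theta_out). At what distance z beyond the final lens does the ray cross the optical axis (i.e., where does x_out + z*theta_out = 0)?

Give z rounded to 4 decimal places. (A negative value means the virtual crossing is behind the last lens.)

Initial: x=8.0000 theta=0.0000
After 1 (propagate distance d=16): x=8.0000 theta=0.0000
After 2 (thin lens f=-44): x=8.0000 theta=2/11 (≈0.1818)
After 3 (propagate distance d=13): x=114/11 (≈10.3636) theta=2/11 (≈0.1818)
After 4 (thin lens f=28): x=114/11 (≈10.3636) theta=-29/154 (≈-0.1883)
z_focus = -x_out/theta_out = -(114/11)/(-29/154) = 1596/29 ≈ 55.0345
Rounded to 4 decimal places: z = 55.0345

Answer: 55.0345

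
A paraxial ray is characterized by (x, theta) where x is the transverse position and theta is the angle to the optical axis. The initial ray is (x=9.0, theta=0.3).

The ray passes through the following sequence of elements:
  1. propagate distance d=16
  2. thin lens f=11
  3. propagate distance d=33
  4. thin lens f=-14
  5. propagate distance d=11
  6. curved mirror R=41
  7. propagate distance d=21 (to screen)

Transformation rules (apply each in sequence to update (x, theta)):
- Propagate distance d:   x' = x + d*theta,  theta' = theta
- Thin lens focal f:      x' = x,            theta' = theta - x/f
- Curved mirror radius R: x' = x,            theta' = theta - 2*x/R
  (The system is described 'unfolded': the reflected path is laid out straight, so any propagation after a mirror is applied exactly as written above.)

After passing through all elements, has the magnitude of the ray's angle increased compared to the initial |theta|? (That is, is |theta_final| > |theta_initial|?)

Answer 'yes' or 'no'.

Answer: no

Derivation:
Initial: x=9.0000 theta=0.3000
After 1 (propagate distance d=16): x=13.8000 theta=0.3000
After 2 (thin lens f=11): x=13.8000 theta=-21/22 (≈-0.9545)
After 3 (propagate distance d=33): x=-17.7000 theta=-21/22 (≈-0.9545)
After 4 (thin lens f=-14): x=-17.7000 theta=-3417/1540 (≈-2.2188)
After 5 (propagate distance d=11): x=-1179/28 (≈-42.1071) theta=-3417/1540 (≈-2.2188)
After 6 (curved mirror R=41): x=-1179/28 (≈-42.1071) theta=-10407/63140 (≈-0.1648)
After 7 (propagate distance d=21 (to screen)): x=-719298/15785 (≈-45.5685) theta=-10407/63140 (≈-0.1648)
|theta_initial|=0.3000 |theta_final|=10407/63140 (≈0.1648) -> not increased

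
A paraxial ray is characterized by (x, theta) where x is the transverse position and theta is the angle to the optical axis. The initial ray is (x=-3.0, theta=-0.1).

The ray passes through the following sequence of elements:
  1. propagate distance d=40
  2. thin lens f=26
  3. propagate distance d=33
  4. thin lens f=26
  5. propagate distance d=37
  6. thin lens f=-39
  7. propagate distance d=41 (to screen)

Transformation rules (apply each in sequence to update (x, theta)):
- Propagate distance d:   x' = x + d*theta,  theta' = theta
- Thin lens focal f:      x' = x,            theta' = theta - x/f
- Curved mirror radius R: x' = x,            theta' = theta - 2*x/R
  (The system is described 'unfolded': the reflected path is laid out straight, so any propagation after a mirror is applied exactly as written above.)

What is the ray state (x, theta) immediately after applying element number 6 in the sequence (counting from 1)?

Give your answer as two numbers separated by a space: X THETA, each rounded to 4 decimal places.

Answer: 6.8604 0.3996

Derivation:
Initial: x=-3.0000 theta=-0.1000
After 1 (propagate distance d=40): x=-7.0000 theta=-0.1000
After 2 (thin lens f=26): x=-7.0000 theta=11/65 (≈0.1692)
After 3 (propagate distance d=33): x=-92/65 (≈-1.4154) theta=11/65 (≈0.1692)
After 4 (thin lens f=26): x=-92/65 (≈-1.4154) theta=189/845 (≈0.2237)
After 5 (propagate distance d=37): x=5797/845 (≈6.8604) theta=189/845 (≈0.2237)
After 6 (thin lens f=-39): x=5797/845 (≈6.8604) theta=13168/32955 (≈0.3996)
Rounded to 4 decimal places: x = 6.8604, theta = 0.3996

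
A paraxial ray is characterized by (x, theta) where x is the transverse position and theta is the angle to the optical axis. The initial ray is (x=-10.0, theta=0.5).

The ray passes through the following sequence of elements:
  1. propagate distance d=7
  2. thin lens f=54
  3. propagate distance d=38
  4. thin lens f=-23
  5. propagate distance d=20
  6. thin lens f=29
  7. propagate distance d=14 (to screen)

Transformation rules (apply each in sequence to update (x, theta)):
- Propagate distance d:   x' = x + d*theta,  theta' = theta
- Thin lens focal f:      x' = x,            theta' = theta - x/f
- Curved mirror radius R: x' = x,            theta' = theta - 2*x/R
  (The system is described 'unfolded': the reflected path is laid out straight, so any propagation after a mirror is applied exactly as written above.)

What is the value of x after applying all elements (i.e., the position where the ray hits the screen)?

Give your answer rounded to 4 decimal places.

Answer: 42.0066

Derivation:
Initial: x=-10.0000 theta=0.5000
After 1 (propagate distance d=7): x=-6.5000 theta=0.5000
After 2 (thin lens f=54): x=-6.5000 theta=67/108 (≈0.6204)
After 3 (propagate distance d=38): x=461/27 (≈17.0741) theta=67/108 (≈0.6204)
After 4 (thin lens f=-23): x=461/27 (≈17.0741) theta=3385/2484 (≈1.3627)
After 5 (propagate distance d=20): x=9176/207 (≈44.3285) theta=3385/2484 (≈1.3627)
After 6 (thin lens f=29): x=9176/207 (≈44.3285) theta=-11947/72036 (≈-0.1658)
After 7 (propagate distance d=14 (to screen)): x=1512995/36018 (≈42.0066) theta=-11947/72036 (≈-0.1658)
Rounded to 4 decimal places: x = 42.0066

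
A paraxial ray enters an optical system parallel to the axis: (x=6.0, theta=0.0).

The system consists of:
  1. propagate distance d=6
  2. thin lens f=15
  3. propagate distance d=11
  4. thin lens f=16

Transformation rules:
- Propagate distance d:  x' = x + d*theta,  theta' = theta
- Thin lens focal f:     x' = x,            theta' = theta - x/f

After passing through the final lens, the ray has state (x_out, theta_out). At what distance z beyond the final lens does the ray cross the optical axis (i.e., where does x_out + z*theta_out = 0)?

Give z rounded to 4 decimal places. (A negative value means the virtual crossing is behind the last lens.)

Initial: x=6.0000 theta=0.0000
After 1 (propagate distance d=6): x=6.0000 theta=0.0000
After 2 (thin lens f=15): x=6.0000 theta=-0.4000
After 3 (propagate distance d=11): x=1.6000 theta=-0.4000
After 4 (thin lens f=16): x=1.6000 theta=-0.5000
z_focus = -x_out/theta_out = -(1.6000)/(-0.5000) = 3.2000
Rounded to 4 decimal places: z = 3.2000

Answer: 3.2000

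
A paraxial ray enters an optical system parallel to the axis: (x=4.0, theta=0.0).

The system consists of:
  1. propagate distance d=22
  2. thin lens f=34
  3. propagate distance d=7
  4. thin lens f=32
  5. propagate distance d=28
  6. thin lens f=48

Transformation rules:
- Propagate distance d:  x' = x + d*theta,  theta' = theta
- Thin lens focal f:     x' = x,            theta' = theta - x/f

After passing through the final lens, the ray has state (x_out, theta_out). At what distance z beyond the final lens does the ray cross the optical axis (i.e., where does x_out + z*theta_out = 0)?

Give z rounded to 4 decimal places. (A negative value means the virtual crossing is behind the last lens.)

Initial: x=4.0000 theta=0.0000
After 1 (propagate distance d=22): x=4.0000 theta=0.0000
After 2 (thin lens f=34): x=4.0000 theta=-2/17 (≈-0.1176)
After 3 (propagate distance d=7): x=54/17 (≈3.1765) theta=-2/17 (≈-0.1176)
After 4 (thin lens f=32): x=54/17 (≈3.1765) theta=-59/272 (≈-0.2169)
After 5 (propagate distance d=28): x=-197/68 (≈-2.8971) theta=-59/272 (≈-0.2169)
After 6 (thin lens f=48): x=-197/68 (≈-2.8971) theta=-511/3264 (≈-0.1566)
z_focus = -x_out/theta_out = -(-197/68)/(-511/3264) = -9456/511 ≈ -18.5049
Rounded to 4 decimal places: z = -18.5049

Answer: -18.5049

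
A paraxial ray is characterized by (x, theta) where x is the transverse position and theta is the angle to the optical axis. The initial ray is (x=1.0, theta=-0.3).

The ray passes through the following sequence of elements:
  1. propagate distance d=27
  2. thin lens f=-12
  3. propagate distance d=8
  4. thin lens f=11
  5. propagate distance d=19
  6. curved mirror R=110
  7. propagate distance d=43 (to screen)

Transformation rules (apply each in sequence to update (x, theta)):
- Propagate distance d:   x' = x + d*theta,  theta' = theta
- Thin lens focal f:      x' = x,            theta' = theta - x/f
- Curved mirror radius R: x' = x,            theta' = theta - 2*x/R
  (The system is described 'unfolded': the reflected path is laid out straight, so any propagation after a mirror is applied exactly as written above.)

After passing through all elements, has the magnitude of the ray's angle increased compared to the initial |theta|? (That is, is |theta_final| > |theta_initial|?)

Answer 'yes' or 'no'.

Answer: yes

Derivation:
Initial: x=1.0000 theta=-0.3000
After 1 (propagate distance d=27): x=-7.1000 theta=-0.3000
After 2 (thin lens f=-12): x=-7.1000 theta=-107/120 (≈-0.8917)
After 3 (propagate distance d=8): x=-427/30 (≈-14.2333) theta=-107/120 (≈-0.8917)
After 4 (thin lens f=11): x=-427/30 (≈-14.2333) theta=177/440 (≈0.4023)
After 5 (propagate distance d=19): x=-8699/1320 (≈-6.5902) theta=177/440 (≈0.4023)
After 6 (curved mirror R=110): x=-8699/1320 (≈-6.5902) theta=4738/9075 (≈0.5221)
After 7 (propagate distance d=43 (to screen)): x=383809/24200 (≈15.8599) theta=4738/9075 (≈0.5221)
|theta_initial|=0.3000 |theta_final|=4738/9075 (≈0.5221) -> increased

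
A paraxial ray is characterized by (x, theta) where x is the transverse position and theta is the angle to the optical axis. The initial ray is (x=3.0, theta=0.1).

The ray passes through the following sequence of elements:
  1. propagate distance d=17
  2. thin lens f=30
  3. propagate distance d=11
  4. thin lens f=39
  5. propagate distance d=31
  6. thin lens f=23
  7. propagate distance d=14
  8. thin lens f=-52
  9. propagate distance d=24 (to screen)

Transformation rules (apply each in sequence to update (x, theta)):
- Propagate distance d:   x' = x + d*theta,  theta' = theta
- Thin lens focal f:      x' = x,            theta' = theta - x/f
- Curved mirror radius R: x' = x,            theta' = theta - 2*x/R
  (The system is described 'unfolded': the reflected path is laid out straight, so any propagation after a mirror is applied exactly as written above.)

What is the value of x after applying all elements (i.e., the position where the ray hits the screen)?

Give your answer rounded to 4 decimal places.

Initial: x=3.0000 theta=0.1000
After 1 (propagate distance d=17): x=4.7000 theta=0.1000
After 2 (thin lens f=30): x=4.7000 theta=-17/300 (≈-0.0567)
After 3 (propagate distance d=11): x=1223/300 (≈4.0767) theta=-17/300 (≈-0.0567)
After 4 (thin lens f=39): x=1223/300 (≈4.0767) theta=-943/5850 (≈-0.1612)
After 5 (propagate distance d=31): x=-10769/11700 (≈-0.9204) theta=-943/5850 (≈-0.1612)
After 6 (thin lens f=23): x=-10769/11700 (≈-0.9204) theta=-32609/269100 (≈-0.1212)
After 7 (propagate distance d=14): x=-704213/269100 (≈-2.6169) theta=-32609/269100 (≈-0.1212)
After 8 (thin lens f=-52): x=-704213/269100 (≈-2.6169) theta=-2399881/13993200 (≈-0.1715)
After 9 (propagate distance d=24 (to screen)): x=-4710811/699660 (≈-6.7330) theta=-2399881/13993200 (≈-0.1715)
Rounded to 4 decimal places: x = -6.7330

Answer: -6.7330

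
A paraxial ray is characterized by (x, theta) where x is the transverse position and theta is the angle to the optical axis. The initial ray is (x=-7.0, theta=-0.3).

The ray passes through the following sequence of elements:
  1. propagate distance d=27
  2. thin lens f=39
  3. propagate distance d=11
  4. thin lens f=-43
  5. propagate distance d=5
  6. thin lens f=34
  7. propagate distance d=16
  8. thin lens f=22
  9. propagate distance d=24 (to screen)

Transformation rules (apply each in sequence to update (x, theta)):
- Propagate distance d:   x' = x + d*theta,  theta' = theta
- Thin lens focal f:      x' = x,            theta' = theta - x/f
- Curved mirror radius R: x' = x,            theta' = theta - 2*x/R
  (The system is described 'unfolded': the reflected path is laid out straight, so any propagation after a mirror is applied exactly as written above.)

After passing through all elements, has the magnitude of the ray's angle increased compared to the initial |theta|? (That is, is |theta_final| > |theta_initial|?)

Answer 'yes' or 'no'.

Initial: x=-7.0000 theta=-0.3000
After 1 (propagate distance d=27): x=-15.1000 theta=-0.3000
After 2 (thin lens f=39): x=-15.1000 theta=17/195 (≈0.0872)
After 3 (propagate distance d=11): x=-1103/78 (≈-14.1410) theta=17/195 (≈0.0872)
After 4 (thin lens f=-43): x=-1103/78 (≈-14.1410) theta=-1351/5590 (≈-0.2417)
After 5 (propagate distance d=5): x=-25741/1677 (≈-15.3494) theta=-1351/5590 (≈-0.2417)
After 6 (thin lens f=34): x=-25741/1677 (≈-15.3494) theta=29902/142545 (≈0.2098)
After 7 (propagate distance d=16): x=-569851/47515 (≈-11.9931) theta=29902/142545 (≈0.2098)
After 8 (thin lens f=22): x=-569851/47515 (≈-11.9931) theta=2367397/3135990 (≈0.7549)
After 9 (propagate distance d=24 (to screen)): x=3201227/522665 (≈6.1248) theta=2367397/3135990 (≈0.7549)
|theta_initial|=0.3000 |theta_final|=2367397/3135990 (≈0.7549) -> increased

Answer: yes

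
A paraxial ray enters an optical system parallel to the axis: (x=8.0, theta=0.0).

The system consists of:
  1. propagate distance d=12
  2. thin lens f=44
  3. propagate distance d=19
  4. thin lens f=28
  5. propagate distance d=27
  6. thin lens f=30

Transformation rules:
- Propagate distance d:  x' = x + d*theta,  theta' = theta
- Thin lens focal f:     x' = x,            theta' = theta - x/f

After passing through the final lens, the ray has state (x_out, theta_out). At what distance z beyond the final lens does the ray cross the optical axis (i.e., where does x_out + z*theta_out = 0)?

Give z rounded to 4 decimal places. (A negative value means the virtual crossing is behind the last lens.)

Answer: -25.5297

Derivation:
Initial: x=8.0000 theta=0.0000
After 1 (propagate distance d=12): x=8.0000 theta=0.0000
After 2 (thin lens f=44): x=8.0000 theta=-2/11 (≈-0.1818)
After 3 (propagate distance d=19): x=50/11 (≈4.5455) theta=-2/11 (≈-0.1818)
After 4 (thin lens f=28): x=50/11 (≈4.5455) theta=-53/154 (≈-0.3442)
After 5 (propagate distance d=27): x=-731/154 (≈-4.7468) theta=-53/154 (≈-0.3442)
After 6 (thin lens f=30): x=-731/154 (≈-4.7468) theta=-859/4620 (≈-0.1859)
z_focus = -x_out/theta_out = -(-731/154)/(-859/4620) = -21930/859 ≈ -25.5297
Rounded to 4 decimal places: z = -25.5297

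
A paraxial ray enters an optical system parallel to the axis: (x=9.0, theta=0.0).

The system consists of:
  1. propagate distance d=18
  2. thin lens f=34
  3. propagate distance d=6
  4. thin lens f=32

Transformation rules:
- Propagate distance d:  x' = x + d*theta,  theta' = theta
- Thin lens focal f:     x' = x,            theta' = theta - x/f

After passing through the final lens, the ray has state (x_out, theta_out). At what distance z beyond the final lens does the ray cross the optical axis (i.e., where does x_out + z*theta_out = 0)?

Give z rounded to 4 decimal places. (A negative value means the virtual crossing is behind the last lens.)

Answer: 14.9333

Derivation:
Initial: x=9.0000 theta=0.0000
After 1 (propagate distance d=18): x=9.0000 theta=0.0000
After 2 (thin lens f=34): x=9.0000 theta=-9/34 (≈-0.2647)
After 3 (propagate distance d=6): x=126/17 (≈7.4118) theta=-9/34 (≈-0.2647)
After 4 (thin lens f=32): x=126/17 (≈7.4118) theta=-135/272 (≈-0.4963)
z_focus = -x_out/theta_out = -(126/17)/(-135/272) = 224/15 ≈ 14.9333
Rounded to 4 decimal places: z = 14.9333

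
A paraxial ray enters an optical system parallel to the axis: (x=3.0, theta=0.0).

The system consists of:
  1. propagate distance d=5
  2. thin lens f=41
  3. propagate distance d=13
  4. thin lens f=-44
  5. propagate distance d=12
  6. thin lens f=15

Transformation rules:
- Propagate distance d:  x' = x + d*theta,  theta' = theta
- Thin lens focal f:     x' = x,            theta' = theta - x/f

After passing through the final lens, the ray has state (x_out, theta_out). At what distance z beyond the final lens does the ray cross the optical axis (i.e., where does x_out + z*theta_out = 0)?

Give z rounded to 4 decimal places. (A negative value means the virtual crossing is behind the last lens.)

Initial: x=3.0000 theta=0.0000
After 1 (propagate distance d=5): x=3.0000 theta=0.0000
After 2 (thin lens f=41): x=3.0000 theta=-3/41 (≈-0.0732)
After 3 (propagate distance d=13): x=84/41 (≈2.0488) theta=-3/41 (≈-0.0732)
After 4 (thin lens f=-44): x=84/41 (≈2.0488) theta=-12/451 (≈-0.0266)
After 5 (propagate distance d=12): x=780/451 (≈1.7295) theta=-12/451 (≈-0.0266)
After 6 (thin lens f=15): x=780/451 (≈1.7295) theta=-64/451 (≈-0.1419)
z_focus = -x_out/theta_out = -(780/451)/(-64/451) = 12.1875
Rounded to 4 decimal places: z = 12.1875

Answer: 12.1875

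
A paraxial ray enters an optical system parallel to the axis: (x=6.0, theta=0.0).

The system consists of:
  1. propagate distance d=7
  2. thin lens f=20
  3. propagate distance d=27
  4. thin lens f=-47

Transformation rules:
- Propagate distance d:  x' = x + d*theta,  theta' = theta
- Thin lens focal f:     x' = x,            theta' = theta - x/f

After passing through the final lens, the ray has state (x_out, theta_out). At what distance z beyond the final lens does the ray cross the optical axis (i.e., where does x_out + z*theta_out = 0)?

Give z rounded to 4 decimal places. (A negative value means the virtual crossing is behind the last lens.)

Answer: -6.0926

Derivation:
Initial: x=6.0000 theta=0.0000
After 1 (propagate distance d=7): x=6.0000 theta=0.0000
After 2 (thin lens f=20): x=6.0000 theta=-0.3000
After 3 (propagate distance d=27): x=-2.1000 theta=-0.3000
After 4 (thin lens f=-47): x=-2.1000 theta=-81/235 (≈-0.3447)
z_focus = -x_out/theta_out = -(-2.1000)/(-81/235) = -329/54 ≈ -6.0926
Rounded to 4 decimal places: z = -6.0926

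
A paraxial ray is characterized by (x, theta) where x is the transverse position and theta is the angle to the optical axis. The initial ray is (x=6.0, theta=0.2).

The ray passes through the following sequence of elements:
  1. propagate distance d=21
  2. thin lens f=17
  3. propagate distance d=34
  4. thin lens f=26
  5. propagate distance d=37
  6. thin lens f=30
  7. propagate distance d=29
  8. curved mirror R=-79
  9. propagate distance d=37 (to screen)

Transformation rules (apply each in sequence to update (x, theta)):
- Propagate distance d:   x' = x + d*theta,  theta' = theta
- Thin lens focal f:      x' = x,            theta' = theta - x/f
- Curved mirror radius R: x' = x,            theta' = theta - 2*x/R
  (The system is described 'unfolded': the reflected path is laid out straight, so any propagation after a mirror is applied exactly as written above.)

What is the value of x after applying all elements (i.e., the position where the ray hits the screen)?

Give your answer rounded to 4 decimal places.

Answer: -9.4661

Derivation:
Initial: x=6.0000 theta=0.2000
After 1 (propagate distance d=21): x=10.2000 theta=0.2000
After 2 (thin lens f=17): x=10.2000 theta=-0.4000
After 3 (propagate distance d=34): x=-3.4000 theta=-0.4000
After 4 (thin lens f=26): x=-3.4000 theta=-7/26 (≈-0.2692)
After 5 (propagate distance d=37): x=-1737/130 (≈-13.3615) theta=-7/26 (≈-0.2692)
After 6 (thin lens f=30): x=-1737/130 (≈-13.3615) theta=229/1300 (≈0.1762)
After 7 (propagate distance d=29): x=-10729/1300 (≈-8.2531) theta=229/1300 (≈0.1762)
After 8 (curved mirror R=-79): x=-10729/1300 (≈-8.2531) theta=-259/7900 (≈-0.0328)
After 9 (propagate distance d=37 (to screen)): x=-97217/10270 (≈-9.4661) theta=-259/7900 (≈-0.0328)
Rounded to 4 decimal places: x = -9.4661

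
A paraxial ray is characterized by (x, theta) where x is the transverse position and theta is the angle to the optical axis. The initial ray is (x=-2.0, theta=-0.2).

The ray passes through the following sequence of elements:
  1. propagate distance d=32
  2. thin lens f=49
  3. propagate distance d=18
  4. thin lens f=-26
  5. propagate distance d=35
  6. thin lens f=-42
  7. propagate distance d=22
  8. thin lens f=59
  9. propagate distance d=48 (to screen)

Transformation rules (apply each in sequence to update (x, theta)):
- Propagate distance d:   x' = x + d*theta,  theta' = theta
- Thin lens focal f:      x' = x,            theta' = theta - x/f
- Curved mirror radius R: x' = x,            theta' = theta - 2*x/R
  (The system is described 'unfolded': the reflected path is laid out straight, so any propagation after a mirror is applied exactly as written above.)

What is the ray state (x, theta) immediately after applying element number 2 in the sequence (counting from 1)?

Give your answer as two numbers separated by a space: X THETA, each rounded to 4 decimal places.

Initial: x=-2.0000 theta=-0.2000
After 1 (propagate distance d=32): x=-8.4000 theta=-0.2000
After 2 (thin lens f=49): x=-8.4000 theta=-1/35 (≈-0.0286)
Rounded to 4 decimal places: x = -8.4000, theta = -0.0286

Answer: -8.4000 -0.0286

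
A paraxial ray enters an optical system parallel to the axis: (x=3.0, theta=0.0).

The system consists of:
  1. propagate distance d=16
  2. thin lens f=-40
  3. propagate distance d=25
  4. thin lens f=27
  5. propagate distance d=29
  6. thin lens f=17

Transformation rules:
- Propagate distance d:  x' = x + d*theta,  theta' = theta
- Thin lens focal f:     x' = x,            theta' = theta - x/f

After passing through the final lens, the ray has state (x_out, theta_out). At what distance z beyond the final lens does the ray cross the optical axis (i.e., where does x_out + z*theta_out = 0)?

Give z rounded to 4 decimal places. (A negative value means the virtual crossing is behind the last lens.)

Answer: 8.5458

Derivation:
Initial: x=3.0000 theta=0.0000
After 1 (propagate distance d=16): x=3.0000 theta=0.0000
After 2 (thin lens f=-40): x=3.0000 theta=0.0750
After 3 (propagate distance d=25): x=4.8750 theta=0.0750
After 4 (thin lens f=27): x=4.8750 theta=-19/180 (≈-0.1056)
After 5 (propagate distance d=29): x=653/360 (≈1.8139) theta=-19/180 (≈-0.1056)
After 6 (thin lens f=17): x=653/360 (≈1.8139) theta=-433/2040 (≈-0.2123)
z_focus = -x_out/theta_out = -(653/360)/(-433/2040) = 11101/1299 ≈ 8.5458
Rounded to 4 decimal places: z = 8.5458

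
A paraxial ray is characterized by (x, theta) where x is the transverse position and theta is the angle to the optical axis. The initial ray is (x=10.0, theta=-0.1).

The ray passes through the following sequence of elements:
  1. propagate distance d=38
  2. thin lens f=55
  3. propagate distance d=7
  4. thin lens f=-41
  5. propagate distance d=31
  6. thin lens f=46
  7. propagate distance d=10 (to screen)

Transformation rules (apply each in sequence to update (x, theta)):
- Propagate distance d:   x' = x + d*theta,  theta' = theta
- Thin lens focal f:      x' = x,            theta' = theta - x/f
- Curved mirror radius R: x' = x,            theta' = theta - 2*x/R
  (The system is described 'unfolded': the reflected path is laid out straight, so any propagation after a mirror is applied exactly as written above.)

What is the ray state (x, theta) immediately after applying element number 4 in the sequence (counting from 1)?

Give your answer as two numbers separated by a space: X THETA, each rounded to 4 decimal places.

Answer: 4.7109 -0.0978

Derivation:
Initial: x=10.0000 theta=-0.1000
After 1 (propagate distance d=38): x=6.2000 theta=-0.1000
After 2 (thin lens f=55): x=6.2000 theta=-117/550 (≈-0.2127)
After 3 (propagate distance d=7): x=2591/550 (≈4.7109) theta=-117/550 (≈-0.2127)
After 4 (thin lens f=-41): x=2591/550 (≈4.7109) theta=-1103/11275 (≈-0.0978)
Rounded to 4 decimal places: x = 4.7109, theta = -0.0978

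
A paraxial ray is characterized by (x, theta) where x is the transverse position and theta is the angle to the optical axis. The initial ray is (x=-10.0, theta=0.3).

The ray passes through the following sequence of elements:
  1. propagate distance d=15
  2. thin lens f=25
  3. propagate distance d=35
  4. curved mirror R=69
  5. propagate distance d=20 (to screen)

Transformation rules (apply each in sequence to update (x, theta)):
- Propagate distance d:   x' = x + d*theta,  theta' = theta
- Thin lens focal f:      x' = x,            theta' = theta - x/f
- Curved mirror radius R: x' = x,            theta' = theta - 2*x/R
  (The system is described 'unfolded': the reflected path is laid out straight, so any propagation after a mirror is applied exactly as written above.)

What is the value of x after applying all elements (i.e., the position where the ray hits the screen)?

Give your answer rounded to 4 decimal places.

Answer: 15.7377

Derivation:
Initial: x=-10.0000 theta=0.3000
After 1 (propagate distance d=15): x=-5.5000 theta=0.3000
After 2 (thin lens f=25): x=-5.5000 theta=0.5200
After 3 (propagate distance d=35): x=12.7000 theta=0.5200
After 4 (curved mirror R=69): x=12.7000 theta=262/1725 (≈0.1519)
After 5 (propagate distance d=20 (to screen)): x=10859/690 (≈15.7377) theta=262/1725 (≈0.1519)
Rounded to 4 decimal places: x = 15.7377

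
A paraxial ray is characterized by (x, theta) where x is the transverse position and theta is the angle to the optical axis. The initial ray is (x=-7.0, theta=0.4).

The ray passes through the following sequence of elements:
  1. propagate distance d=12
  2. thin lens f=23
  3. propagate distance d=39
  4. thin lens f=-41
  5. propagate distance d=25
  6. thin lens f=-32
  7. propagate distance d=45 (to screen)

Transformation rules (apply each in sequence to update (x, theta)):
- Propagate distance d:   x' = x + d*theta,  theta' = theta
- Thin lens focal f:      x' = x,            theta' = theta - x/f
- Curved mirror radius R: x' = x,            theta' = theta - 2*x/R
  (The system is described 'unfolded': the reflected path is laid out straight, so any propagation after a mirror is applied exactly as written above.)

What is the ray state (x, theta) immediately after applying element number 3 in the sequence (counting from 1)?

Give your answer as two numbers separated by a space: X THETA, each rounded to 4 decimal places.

Answer: 17.1304 0.4957

Derivation:
Initial: x=-7.0000 theta=0.4000
After 1 (propagate distance d=12): x=-2.2000 theta=0.4000
After 2 (thin lens f=23): x=-2.2000 theta=57/115 (≈0.4957)
After 3 (propagate distance d=39): x=394/23 (≈17.1304) theta=57/115 (≈0.4957)
Rounded to 4 decimal places: x = 17.1304, theta = 0.4957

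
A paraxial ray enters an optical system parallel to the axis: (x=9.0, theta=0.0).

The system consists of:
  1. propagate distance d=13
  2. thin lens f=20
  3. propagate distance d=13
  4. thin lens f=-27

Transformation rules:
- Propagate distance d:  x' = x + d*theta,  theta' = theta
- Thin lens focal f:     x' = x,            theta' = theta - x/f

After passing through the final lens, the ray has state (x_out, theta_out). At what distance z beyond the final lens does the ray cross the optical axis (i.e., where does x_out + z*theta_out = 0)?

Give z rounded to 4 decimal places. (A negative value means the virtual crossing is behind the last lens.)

Initial: x=9.0000 theta=0.0000
After 1 (propagate distance d=13): x=9.0000 theta=0.0000
After 2 (thin lens f=20): x=9.0000 theta=-0.4500
After 3 (propagate distance d=13): x=3.1500 theta=-0.4500
After 4 (thin lens f=-27): x=3.1500 theta=-1/3 (≈-0.3333)
z_focus = -x_out/theta_out = -(3.1500)/(-1/3) = 9.4500
Rounded to 4 decimal places: z = 9.4500

Answer: 9.4500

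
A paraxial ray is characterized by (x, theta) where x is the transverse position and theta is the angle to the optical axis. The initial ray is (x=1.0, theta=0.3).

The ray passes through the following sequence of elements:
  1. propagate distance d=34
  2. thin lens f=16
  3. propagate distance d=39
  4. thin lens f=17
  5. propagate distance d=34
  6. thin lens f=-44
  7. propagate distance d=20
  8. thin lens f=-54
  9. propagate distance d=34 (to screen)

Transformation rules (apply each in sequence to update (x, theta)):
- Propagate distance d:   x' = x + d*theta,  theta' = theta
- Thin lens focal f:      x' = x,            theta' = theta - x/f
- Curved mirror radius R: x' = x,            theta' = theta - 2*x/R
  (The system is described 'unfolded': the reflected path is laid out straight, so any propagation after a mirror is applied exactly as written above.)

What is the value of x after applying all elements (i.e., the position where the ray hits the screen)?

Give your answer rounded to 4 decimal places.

Answer: -38.3178

Derivation:
Initial: x=1.0000 theta=0.3000
After 1 (propagate distance d=34): x=11.2000 theta=0.3000
After 2 (thin lens f=16): x=11.2000 theta=-0.4000
After 3 (propagate distance d=39): x=-4.4000 theta=-0.4000
After 4 (thin lens f=17): x=-4.4000 theta=-12/85 (≈-0.1412)
After 5 (propagate distance d=34): x=-9.2000 theta=-12/85 (≈-0.1412)
After 6 (thin lens f=-44): x=-9.2000 theta=-131/374 (≈-0.3503)
After 7 (propagate distance d=20): x=-15152/935 (≈-16.2053) theta=-131/374 (≈-0.3503)
After 8 (thin lens f=-54): x=-15152/935 (≈-16.2053) theta=-32837/50490 (≈-0.6504)
After 9 (propagate distance d=34 (to screen)): x=-967333/25245 (≈-38.3178) theta=-32837/50490 (≈-0.6504)
Rounded to 4 decimal places: x = -38.3178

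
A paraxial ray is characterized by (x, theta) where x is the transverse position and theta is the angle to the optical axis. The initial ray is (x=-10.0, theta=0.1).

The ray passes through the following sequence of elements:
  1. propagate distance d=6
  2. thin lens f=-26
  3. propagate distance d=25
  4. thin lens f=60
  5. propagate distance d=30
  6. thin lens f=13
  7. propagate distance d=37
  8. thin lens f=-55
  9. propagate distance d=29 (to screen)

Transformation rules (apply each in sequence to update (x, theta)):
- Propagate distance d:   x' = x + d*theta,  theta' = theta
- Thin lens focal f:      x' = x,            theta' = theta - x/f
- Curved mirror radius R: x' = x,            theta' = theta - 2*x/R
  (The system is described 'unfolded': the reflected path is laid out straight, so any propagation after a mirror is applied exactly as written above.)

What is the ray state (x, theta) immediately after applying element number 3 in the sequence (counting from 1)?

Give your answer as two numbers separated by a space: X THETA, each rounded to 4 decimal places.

Answer: -15.9385 -0.2615

Derivation:
Initial: x=-10.0000 theta=0.1000
After 1 (propagate distance d=6): x=-9.4000 theta=0.1000
After 2 (thin lens f=-26): x=-9.4000 theta=-17/65 (≈-0.2615)
After 3 (propagate distance d=25): x=-1036/65 (≈-15.9385) theta=-17/65 (≈-0.2615)
Rounded to 4 decimal places: x = -15.9385, theta = -0.2615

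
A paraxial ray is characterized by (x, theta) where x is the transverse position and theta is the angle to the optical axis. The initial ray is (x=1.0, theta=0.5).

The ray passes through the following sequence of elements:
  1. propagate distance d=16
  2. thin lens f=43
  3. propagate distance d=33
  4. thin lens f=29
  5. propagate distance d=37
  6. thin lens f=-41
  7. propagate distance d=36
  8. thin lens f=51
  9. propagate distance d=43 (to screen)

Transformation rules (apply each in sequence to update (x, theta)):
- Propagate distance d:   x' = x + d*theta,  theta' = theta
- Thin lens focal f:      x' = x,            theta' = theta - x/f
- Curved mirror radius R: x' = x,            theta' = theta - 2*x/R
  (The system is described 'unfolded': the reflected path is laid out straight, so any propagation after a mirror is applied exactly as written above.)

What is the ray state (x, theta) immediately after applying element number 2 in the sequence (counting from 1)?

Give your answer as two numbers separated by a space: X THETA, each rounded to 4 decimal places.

Initial: x=1.0000 theta=0.5000
After 1 (propagate distance d=16): x=9.0000 theta=0.5000
After 2 (thin lens f=43): x=9.0000 theta=25/86 (≈0.2907)
Rounded to 4 decimal places: x = 9.0000, theta = 0.2907

Answer: 9.0000 0.2907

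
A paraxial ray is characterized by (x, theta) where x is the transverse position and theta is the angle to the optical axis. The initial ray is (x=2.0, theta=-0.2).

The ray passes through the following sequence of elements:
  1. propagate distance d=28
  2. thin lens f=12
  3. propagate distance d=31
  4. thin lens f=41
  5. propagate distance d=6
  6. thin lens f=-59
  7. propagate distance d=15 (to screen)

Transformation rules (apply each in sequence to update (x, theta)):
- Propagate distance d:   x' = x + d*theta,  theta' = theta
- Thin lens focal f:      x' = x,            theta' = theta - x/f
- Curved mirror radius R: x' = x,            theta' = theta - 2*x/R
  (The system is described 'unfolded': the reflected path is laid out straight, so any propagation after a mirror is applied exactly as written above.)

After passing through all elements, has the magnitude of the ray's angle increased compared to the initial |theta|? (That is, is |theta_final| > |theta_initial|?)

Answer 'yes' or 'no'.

Answer: no

Derivation:
Initial: x=2.0000 theta=-0.2000
After 1 (propagate distance d=28): x=-3.6000 theta=-0.2000
After 2 (thin lens f=12): x=-3.6000 theta=0.1000
After 3 (propagate distance d=31): x=-0.5000 theta=0.1000
After 4 (thin lens f=41): x=-0.5000 theta=23/205 (≈0.1122)
After 5 (propagate distance d=6): x=71/410 (≈0.1732) theta=23/205 (≈0.1122)
After 6 (thin lens f=-59): x=71/410 (≈0.1732) theta=557/4838 (≈0.1151)
After 7 (propagate distance d=15 (to screen)): x=22982/12095 (≈1.9001) theta=557/4838 (≈0.1151)
|theta_initial|=0.2000 |theta_final|=557/4838 (≈0.1151) -> not increased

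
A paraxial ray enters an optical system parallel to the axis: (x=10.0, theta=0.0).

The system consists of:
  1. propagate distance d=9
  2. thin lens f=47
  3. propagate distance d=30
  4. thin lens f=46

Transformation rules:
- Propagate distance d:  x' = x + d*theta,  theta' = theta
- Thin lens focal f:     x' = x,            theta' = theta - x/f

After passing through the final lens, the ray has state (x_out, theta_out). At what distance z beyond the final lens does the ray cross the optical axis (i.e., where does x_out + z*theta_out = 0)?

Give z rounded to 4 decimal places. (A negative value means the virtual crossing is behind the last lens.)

Answer: 12.4127

Derivation:
Initial: x=10.0000 theta=0.0000
After 1 (propagate distance d=9): x=10.0000 theta=0.0000
After 2 (thin lens f=47): x=10.0000 theta=-10/47 (≈-0.2128)
After 3 (propagate distance d=30): x=170/47 (≈3.6170) theta=-10/47 (≈-0.2128)
After 4 (thin lens f=46): x=170/47 (≈3.6170) theta=-315/1081 (≈-0.2914)
z_focus = -x_out/theta_out = -(170/47)/(-315/1081) = 782/63 ≈ 12.4127
Rounded to 4 decimal places: z = 12.4127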